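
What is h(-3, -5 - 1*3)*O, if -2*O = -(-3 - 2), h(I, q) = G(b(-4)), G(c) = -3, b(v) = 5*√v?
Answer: 15/2 ≈ 7.5000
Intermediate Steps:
h(I, q) = -3
O = -5/2 (O = -(-1)*(-3 - 2)/2 = -(-1)*(-5)/2 = -½*5 = -5/2 ≈ -2.5000)
h(-3, -5 - 1*3)*O = -3*(-5/2) = 15/2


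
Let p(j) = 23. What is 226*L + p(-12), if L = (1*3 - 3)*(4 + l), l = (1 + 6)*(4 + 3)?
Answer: 23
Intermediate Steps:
l = 49 (l = 7*7 = 49)
L = 0 (L = (1*3 - 3)*(4 + 49) = (3 - 3)*53 = 0*53 = 0)
226*L + p(-12) = 226*0 + 23 = 0 + 23 = 23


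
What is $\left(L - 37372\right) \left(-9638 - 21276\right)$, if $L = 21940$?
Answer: $477064848$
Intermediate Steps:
$\left(L - 37372\right) \left(-9638 - 21276\right) = \left(21940 - 37372\right) \left(-9638 - 21276\right) = \left(-15432\right) \left(-30914\right) = 477064848$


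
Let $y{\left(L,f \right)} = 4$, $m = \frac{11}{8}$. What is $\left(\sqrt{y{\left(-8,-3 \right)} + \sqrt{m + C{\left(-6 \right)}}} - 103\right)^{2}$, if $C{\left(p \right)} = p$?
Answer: $\frac{\left(206 - \sqrt{16 + i \sqrt{74}}\right)^{2}}{4} \approx 10187.0 - 105.04 i$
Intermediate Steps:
$m = \frac{11}{8}$ ($m = 11 \cdot \frac{1}{8} = \frac{11}{8} \approx 1.375$)
$\left(\sqrt{y{\left(-8,-3 \right)} + \sqrt{m + C{\left(-6 \right)}}} - 103\right)^{2} = \left(\sqrt{4 + \sqrt{\frac{11}{8} - 6}} - 103\right)^{2} = \left(\sqrt{4 + \sqrt{- \frac{37}{8}}} - 103\right)^{2} = \left(\sqrt{4 + \frac{i \sqrt{74}}{4}} - 103\right)^{2} = \left(-103 + \sqrt{4 + \frac{i \sqrt{74}}{4}}\right)^{2}$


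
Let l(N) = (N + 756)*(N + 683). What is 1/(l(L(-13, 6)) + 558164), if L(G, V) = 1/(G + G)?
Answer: 676/726332699 ≈ 9.3070e-7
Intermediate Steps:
L(G, V) = 1/(2*G)
l(N) = (683 + N)*(756 + N) (l(N) = (756 + N)*(683 + N) = (683 + N)*(756 + N))
1/(l(L(-13, 6)) + 558164) = 1/((516348 + ((1/2)/(-13))**2 + 1439*((1/2)/(-13))) + 558164) = 1/((516348 + ((1/2)*(-1/13))**2 + 1439*((1/2)*(-1/13))) + 558164) = 1/((516348 + (-1/26)**2 + 1439*(-1/26)) + 558164) = 1/((516348 + 1/676 - 1439/26) + 558164) = 1/(349013835/676 + 558164) = 1/(726332699/676) = 676/726332699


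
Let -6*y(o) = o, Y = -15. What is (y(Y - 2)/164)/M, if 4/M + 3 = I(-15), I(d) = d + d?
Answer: -187/1312 ≈ -0.14253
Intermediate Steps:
I(d) = 2*d
M = -4/33 (M = 4/(-3 + 2*(-15)) = 4/(-3 - 30) = 4/(-33) = 4*(-1/33) = -4/33 ≈ -0.12121)
y(o) = -o/6
(y(Y - 2)/164)/M = (-(-15 - 2)/6/164)/(-4/33) = (-⅙*(-17)*(1/164))*(-33/4) = ((17/6)*(1/164))*(-33/4) = (17/984)*(-33/4) = -187/1312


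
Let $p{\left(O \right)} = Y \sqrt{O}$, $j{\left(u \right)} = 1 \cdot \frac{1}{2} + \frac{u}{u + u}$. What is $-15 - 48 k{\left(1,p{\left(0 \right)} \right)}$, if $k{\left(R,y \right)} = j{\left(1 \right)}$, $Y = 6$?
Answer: $-63$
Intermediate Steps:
$j{\left(u \right)} = 1$ ($j{\left(u \right)} = 1 \cdot \frac{1}{2} + \frac{u}{2 u} = \frac{1}{2} + u \frac{1}{2 u} = \frac{1}{2} + \frac{1}{2} = 1$)
$p{\left(O \right)} = 6 \sqrt{O}$
$k{\left(R,y \right)} = 1$
$-15 - 48 k{\left(1,p{\left(0 \right)} \right)} = -15 - 48 = -63$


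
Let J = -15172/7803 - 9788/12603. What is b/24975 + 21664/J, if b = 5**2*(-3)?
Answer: -7390049620103/928197540 ≈ -7961.7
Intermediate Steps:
J = -89196160/32780403 (J = -15172*1/7803 - 9788*1/12603 = -15172/7803 - 9788/12603 = -89196160/32780403 ≈ -2.7210)
b = -75 (b = 25*(-3) = -75)
b/24975 + 21664/J = -75/24975 + 21664/(-89196160/32780403) = -75*1/24975 + 21664*(-32780403/89196160) = -1/333 - 22192332831/2787380 = -7390049620103/928197540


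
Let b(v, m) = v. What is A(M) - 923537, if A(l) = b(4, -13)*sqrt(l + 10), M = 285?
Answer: -923537 + 4*sqrt(295) ≈ -9.2347e+5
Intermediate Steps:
A(l) = 4*sqrt(10 + l) (A(l) = 4*sqrt(l + 10) = 4*sqrt(10 + l))
A(M) - 923537 = 4*sqrt(10 + 285) - 923537 = 4*sqrt(295) - 923537 = -923537 + 4*sqrt(295)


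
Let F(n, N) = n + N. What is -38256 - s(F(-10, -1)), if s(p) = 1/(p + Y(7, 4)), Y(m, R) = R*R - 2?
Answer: -114769/3 ≈ -38256.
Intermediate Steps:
F(n, N) = N + n
Y(m, R) = -2 + R² (Y(m, R) = R² - 2 = -2 + R²)
s(p) = 1/(14 + p) (s(p) = 1/(p + (-2 + 4²)) = 1/(p + (-2 + 16)) = 1/(p + 14) = 1/(14 + p))
-38256 - s(F(-10, -1)) = -38256 - 1/(14 + (-1 - 10)) = -38256 - 1/(14 - 11) = -38256 - 1/3 = -38256 - 1*⅓ = -38256 - ⅓ = -114769/3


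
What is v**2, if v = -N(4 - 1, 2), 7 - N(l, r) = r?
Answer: 25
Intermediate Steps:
N(l, r) = 7 - r
v = -5 (v = -(7 - 1*2) = -(7 - 2) = -1*5 = -5)
v**2 = (-5)**2 = 25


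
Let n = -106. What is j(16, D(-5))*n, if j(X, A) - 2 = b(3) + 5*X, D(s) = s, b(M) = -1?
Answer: -8586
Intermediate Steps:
j(X, A) = 1 + 5*X (j(X, A) = 2 + (-1 + 5*X) = 1 + 5*X)
j(16, D(-5))*n = (1 + 5*16)*(-106) = (1 + 80)*(-106) = 81*(-106) = -8586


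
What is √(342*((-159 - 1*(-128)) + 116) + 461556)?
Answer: 3*√54514 ≈ 700.45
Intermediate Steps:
√(342*((-159 - 1*(-128)) + 116) + 461556) = √(342*((-159 + 128) + 116) + 461556) = √(342*(-31 + 116) + 461556) = √(342*85 + 461556) = √(29070 + 461556) = √490626 = 3*√54514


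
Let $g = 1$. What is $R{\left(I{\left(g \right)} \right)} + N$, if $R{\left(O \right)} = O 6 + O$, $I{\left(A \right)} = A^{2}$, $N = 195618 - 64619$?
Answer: $131006$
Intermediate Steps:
$N = 130999$ ($N = 195618 - 64619 = 130999$)
$R{\left(O \right)} = 7 O$ ($R{\left(O \right)} = 6 O + O = 7 O$)
$R{\left(I{\left(g \right)} \right)} + N = 7 \cdot 1^{2} + 130999 = 7 \cdot 1 + 130999 = 7 + 130999 = 131006$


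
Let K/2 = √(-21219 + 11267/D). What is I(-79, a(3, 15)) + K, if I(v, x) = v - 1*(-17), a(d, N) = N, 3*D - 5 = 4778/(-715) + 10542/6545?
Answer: -62 + 2*I*√41649408174/291 ≈ -62.0 + 1402.6*I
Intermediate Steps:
D = -291/12155 (D = 5/3 + (4778/(-715) + 10542/6545)/3 = 5/3 + (4778*(-1/715) + 10542*(1/6545))/3 = 5/3 + (-4778/715 + 1506/935)/3 = 5/3 + (⅓)*(-61648/12155) = 5/3 - 61648/36465 = -291/12155 ≈ -0.023941)
I(v, x) = 17 + v (I(v, x) = v + 17 = 17 + v)
K = 2*I*√41649408174/291 (K = 2*√(-21219 + 11267/(-291/12155)) = 2*√(-21219 + 11267*(-12155/291)) = 2*√(-21219 - 136950385/291) = 2*√(-143125114/291) = 2*(I*√41649408174/291) = 2*I*√41649408174/291 ≈ 1402.6*I)
I(-79, a(3, 15)) + K = (17 - 79) + 2*I*√41649408174/291 = -62 + 2*I*√41649408174/291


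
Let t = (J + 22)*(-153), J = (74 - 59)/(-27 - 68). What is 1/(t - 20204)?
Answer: -19/447371 ≈ -4.2470e-5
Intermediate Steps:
J = -3/19 (J = 15/(-95) = 15*(-1/95) = -3/19 ≈ -0.15789)
t = -63495/19 (t = (-3/19 + 22)*(-153) = (415/19)*(-153) = -63495/19 ≈ -3341.8)
1/(t - 20204) = 1/(-63495/19 - 20204) = 1/(-447371/19) = -19/447371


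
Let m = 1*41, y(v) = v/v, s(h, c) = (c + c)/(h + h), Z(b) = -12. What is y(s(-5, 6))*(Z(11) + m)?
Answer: 29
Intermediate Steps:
s(h, c) = c/h (s(h, c) = (2*c)/((2*h)) = (2*c)*(1/(2*h)) = c/h)
y(v) = 1
m = 41
y(s(-5, 6))*(Z(11) + m) = 1*(-12 + 41) = 1*29 = 29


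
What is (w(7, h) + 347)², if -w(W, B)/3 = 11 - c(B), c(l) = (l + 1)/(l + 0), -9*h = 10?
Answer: 9878449/100 ≈ 98785.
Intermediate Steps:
h = -10/9 (h = -⅑*10 = -10/9 ≈ -1.1111)
c(l) = (1 + l)/l
w(W, B) = -33 + 3*(1 + B)/B (w(W, B) = -3*(11 - (1 + B)/B) = -33 + 3*(1 + B)/B)
(w(7, h) + 347)² = ((-30 + 3/(-10/9)) + 347)² = ((-30 + 3*(-9/10)) + 347)² = ((-30 - 27/10) + 347)² = (-327/10 + 347)² = (3143/10)² = 9878449/100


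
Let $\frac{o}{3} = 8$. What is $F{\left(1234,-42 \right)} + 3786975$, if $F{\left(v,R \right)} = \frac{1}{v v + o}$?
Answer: $\frac{5766729790501}{1522780} \approx 3.787 \cdot 10^{6}$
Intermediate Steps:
$o = 24$ ($o = 3 \cdot 8 = 24$)
$F{\left(v,R \right)} = \frac{1}{24 + v^{2}}$ ($F{\left(v,R \right)} = \frac{1}{v v + 24} = \frac{1}{v^{2} + 24} = \frac{1}{24 + v^{2}}$)
$F{\left(1234,-42 \right)} + 3786975 = \frac{1}{24 + 1234^{2}} + 3786975 = \frac{1}{24 + 1522756} + 3786975 = \frac{1}{1522780} + 3786975 = \frac{5766729790501}{1522780}$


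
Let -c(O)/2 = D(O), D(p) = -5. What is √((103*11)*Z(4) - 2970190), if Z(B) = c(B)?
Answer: 2*I*√739715 ≈ 1720.1*I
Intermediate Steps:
c(O) = 10 (c(O) = -2*(-5) = 10)
Z(B) = 10
√((103*11)*Z(4) - 2970190) = √((103*11)*10 - 2970190) = √(1133*10 - 2970190) = √(11330 - 2970190) = √(-2958860) = 2*I*√739715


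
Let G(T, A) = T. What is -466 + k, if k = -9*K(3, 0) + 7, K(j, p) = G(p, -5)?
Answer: -459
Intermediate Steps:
K(j, p) = p
k = 7 (k = -9*0 + 7 = 0 + 7 = 7)
-466 + k = -466 + 7 = -459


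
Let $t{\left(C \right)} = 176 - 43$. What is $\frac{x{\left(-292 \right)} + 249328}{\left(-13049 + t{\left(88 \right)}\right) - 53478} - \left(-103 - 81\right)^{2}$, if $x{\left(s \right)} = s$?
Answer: $- \frac{1124042150}{33197} \approx -33860.0$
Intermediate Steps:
$t{\left(C \right)} = 133$
$\frac{x{\left(-292 \right)} + 249328}{\left(-13049 + t{\left(88 \right)}\right) - 53478} - \left(-103 - 81\right)^{2} = \frac{-292 + 249328}{\left(-13049 + 133\right) - 53478} - \left(-103 - 81\right)^{2} = \frac{249036}{-12916 - 53478} - \left(-184\right)^{2} = \frac{249036}{-66394} - 33856 = 249036 \left(- \frac{1}{66394}\right) - 33856 = - \frac{124518}{33197} - 33856 = - \frac{1124042150}{33197}$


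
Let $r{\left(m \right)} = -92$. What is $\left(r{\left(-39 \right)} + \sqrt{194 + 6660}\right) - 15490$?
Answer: $-15582 + \sqrt{6854} \approx -15499.0$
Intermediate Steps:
$\left(r{\left(-39 \right)} + \sqrt{194 + 6660}\right) - 15490 = \left(-92 + \sqrt{194 + 6660}\right) - 15490 = \left(-92 + \sqrt{6854}\right) - 15490 = -15582 + \sqrt{6854}$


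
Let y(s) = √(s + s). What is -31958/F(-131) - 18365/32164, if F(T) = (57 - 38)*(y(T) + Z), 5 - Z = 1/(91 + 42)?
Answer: (-2442545*√262 + 7207474144*I)/(32164*(-664*I + 133*√262)) ≈ -29.838 + 94.887*I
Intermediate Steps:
Z = 664/133 (Z = 5 - 1/(91 + 42) = 5 - 1/133 = 664/133 ≈ 4.9925)
y(s) = √2*√s (y(s) = √(2*s) = √2*√s)
F(T) = 664/7 + 19*√2*√T (F(T) = (57 - 38)*(√2*√T + 664/133) = 19*(664/133 + √2*√T) = 664/7 + 19*√2*√T)
-31958/F(-131) - 18365/32164 = -31958/(664/7 + 19*√2*√(-131)) - 18365/32164 = -31958/(664/7 + 19*√2*(I*√131)) - 18365*1/32164 = -31958/(664/7 + 19*I*√262) - 18365/32164 = -18365/32164 - 31958/(664/7 + 19*I*√262)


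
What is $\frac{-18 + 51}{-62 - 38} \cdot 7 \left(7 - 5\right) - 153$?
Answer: $- \frac{7881}{50} \approx -157.62$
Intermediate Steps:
$\frac{-18 + 51}{-62 - 38} \cdot 7 \left(7 - 5\right) - 153 = \frac{33}{-100} \cdot 7 \cdot 2 - 153 = 33 \left(- \frac{1}{100}\right) 14 - 153 = \left(- \frac{33}{100}\right) 14 - 153 = - \frac{231}{50} - 153 = - \frac{7881}{50}$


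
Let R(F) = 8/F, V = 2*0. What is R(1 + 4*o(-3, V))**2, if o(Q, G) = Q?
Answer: 64/121 ≈ 0.52893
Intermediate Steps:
V = 0
R(1 + 4*o(-3, V))**2 = (8/(1 + 4*(-3)))**2 = (8/(1 - 12))**2 = (8/(-11))**2 = (8*(-1/11))**2 = (-8/11)**2 = 64/121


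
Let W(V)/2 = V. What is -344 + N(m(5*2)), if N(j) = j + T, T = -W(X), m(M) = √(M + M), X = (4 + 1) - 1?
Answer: -352 + 2*√5 ≈ -347.53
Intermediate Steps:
X = 4 (X = 5 - 1 = 4)
W(V) = 2*V
m(M) = √2*√M (m(M) = √(2*M) = √2*√M)
T = -8 (T = -2*4 = -1*8 = -8)
N(j) = -8 + j (N(j) = j - 8 = -8 + j)
-344 + N(m(5*2)) = -344 + (-8 + √2*√(5*2)) = -344 + (-8 + √2*√10) = -344 + (-8 + 2*√5) = -352 + 2*√5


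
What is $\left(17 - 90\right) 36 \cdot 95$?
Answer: $-249660$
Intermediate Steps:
$\left(17 - 90\right) 36 \cdot 95 = \left(-73\right) 36 \cdot 95 = \left(-2628\right) 95 = -249660$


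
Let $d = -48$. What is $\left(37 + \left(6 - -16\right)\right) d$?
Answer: $-2832$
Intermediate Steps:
$\left(37 + \left(6 - -16\right)\right) d = \left(37 + \left(6 - -16\right)\right) \left(-48\right) = \left(37 + \left(6 + 16\right)\right) \left(-48\right) = \left(37 + 22\right) \left(-48\right) = 59 \left(-48\right) = -2832$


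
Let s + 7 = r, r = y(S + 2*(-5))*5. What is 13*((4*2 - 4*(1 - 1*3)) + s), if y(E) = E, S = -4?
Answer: -793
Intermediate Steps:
r = -70 (r = (-4 + 2*(-5))*5 = (-4 - 10)*5 = -14*5 = -70)
s = -77 (s = -7 - 70 = -77)
13*((4*2 - 4*(1 - 1*3)) + s) = 13*((4*2 - 4*(1 - 1*3)) - 77) = 13*((8 - 4*(1 - 3)) - 77) = 13*((8 - 4*(-2)) - 77) = 13*((8 + 8) - 77) = 13*(16 - 77) = 13*(-61) = -793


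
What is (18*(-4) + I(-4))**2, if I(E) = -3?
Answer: 5625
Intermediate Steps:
(18*(-4) + I(-4))**2 = (18*(-4) - 3)**2 = (-72 - 3)**2 = (-75)**2 = 5625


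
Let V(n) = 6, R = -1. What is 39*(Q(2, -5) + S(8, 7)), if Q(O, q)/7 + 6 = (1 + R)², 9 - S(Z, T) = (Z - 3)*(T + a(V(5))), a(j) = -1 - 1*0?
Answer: -2457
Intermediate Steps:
a(j) = -1 (a(j) = -1 + 0 = -1)
S(Z, T) = 9 - (-1 + T)*(-3 + Z) (S(Z, T) = 9 - (Z - 3)*(T - 1) = 9 - (-3 + Z)*(-1 + T) = 9 - (-1 + T)*(-3 + Z))
Q(O, q) = -42 (Q(O, q) = -42 + 7*(1 - 1)² = -42 + 7*0² = -42 + 7*0 = -42 + 0 = -42)
39*(Q(2, -5) + S(8, 7)) = 39*(-42 + (6 + 8 + 3*7 - 1*7*8)) = 39*(-42 + (6 + 8 + 21 - 56)) = 39*(-42 - 21) = 39*(-63) = -2457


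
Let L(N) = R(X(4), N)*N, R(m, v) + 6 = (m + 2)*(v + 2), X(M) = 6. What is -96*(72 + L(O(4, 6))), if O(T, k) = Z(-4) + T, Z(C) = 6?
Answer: -93312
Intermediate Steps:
R(m, v) = -6 + (2 + m)*(2 + v) (R(m, v) = -6 + (m + 2)*(v + 2) = -6 + (2 + m)*(2 + v))
O(T, k) = 6 + T
L(N) = N*(10 + 8*N) (L(N) = (-2 + 2*6 + 2*N + 6*N)*N = (-2 + 12 + 2*N + 6*N)*N = (10 + 8*N)*N = N*(10 + 8*N))
-96*(72 + L(O(4, 6))) = -96*(72 + 2*(6 + 4)*(5 + 4*(6 + 4))) = -96*(72 + 2*10*(5 + 4*10)) = -96*(72 + 2*10*(5 + 40)) = -96*(72 + 2*10*45) = -96*(72 + 900) = -96*972 = -93312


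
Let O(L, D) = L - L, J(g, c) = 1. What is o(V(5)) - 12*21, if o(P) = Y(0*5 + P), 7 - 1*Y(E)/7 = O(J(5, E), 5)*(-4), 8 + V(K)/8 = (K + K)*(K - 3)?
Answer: -203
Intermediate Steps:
O(L, D) = 0
V(K) = -64 + 16*K*(-3 + K) (V(K) = -64 + 8*((K + K)*(K - 3)) = -64 + 8*((2*K)*(-3 + K)) = -64 + 8*(2*K*(-3 + K)) = -64 + 16*K*(-3 + K))
Y(E) = 49 (Y(E) = 49 - 0*(-4) = 49 - 7*0 = 49 + 0 = 49)
o(P) = 49
o(V(5)) - 12*21 = 49 - 12*21 = 49 - 252 = -203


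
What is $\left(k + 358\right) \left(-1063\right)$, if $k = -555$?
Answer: $209411$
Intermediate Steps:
$\left(k + 358\right) \left(-1063\right) = \left(-555 + 358\right) \left(-1063\right) = \left(-197\right) \left(-1063\right) = 209411$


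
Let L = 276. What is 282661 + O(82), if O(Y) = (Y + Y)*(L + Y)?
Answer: 341373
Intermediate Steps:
O(Y) = 2*Y*(276 + Y) (O(Y) = (Y + Y)*(276 + Y) = (2*Y)*(276 + Y) = 2*Y*(276 + Y))
282661 + O(82) = 282661 + 2*82*(276 + 82) = 282661 + 2*82*358 = 282661 + 58712 = 341373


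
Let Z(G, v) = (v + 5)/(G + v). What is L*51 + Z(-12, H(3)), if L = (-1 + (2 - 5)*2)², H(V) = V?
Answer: 22483/9 ≈ 2498.1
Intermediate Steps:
L = 49 (L = (-1 - 3*2)² = (-1 - 6)² = (-7)² = 49)
Z(G, v) = (5 + v)/(G + v)
L*51 + Z(-12, H(3)) = 49*51 + (5 + 3)/(-12 + 3) = 2499 + 8/(-9) = 2499 - ⅑*8 = 2499 - 8/9 = 22483/9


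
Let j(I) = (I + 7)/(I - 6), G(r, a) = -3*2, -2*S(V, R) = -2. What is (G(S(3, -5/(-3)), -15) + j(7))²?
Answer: 64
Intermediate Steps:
S(V, R) = 1 (S(V, R) = -½*(-2) = 1)
G(r, a) = -6
j(I) = (7 + I)/(-6 + I)
(G(S(3, -5/(-3)), -15) + j(7))² = (-6 + (7 + 7)/(-6 + 7))² = (-6 + 14/1)² = (-6 + 1*14)² = (-6 + 14)² = 8² = 64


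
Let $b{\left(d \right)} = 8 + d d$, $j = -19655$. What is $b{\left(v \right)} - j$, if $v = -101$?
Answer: $29864$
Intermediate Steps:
$b{\left(d \right)} = 8 + d^{2}$
$b{\left(v \right)} - j = \left(8 + \left(-101\right)^{2}\right) - -19655 = \left(8 + 10201\right) + 19655 = 10209 + 19655 = 29864$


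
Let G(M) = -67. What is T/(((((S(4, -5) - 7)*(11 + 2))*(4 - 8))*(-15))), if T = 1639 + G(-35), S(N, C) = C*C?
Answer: 131/1170 ≈ 0.11197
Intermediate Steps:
S(N, C) = C²
T = 1572 (T = 1639 - 67 = 1572)
T/(((((S(4, -5) - 7)*(11 + 2))*(4 - 8))*(-15))) = 1572/((((((-5)² - 7)*(11 + 2))*(4 - 8))*(-15))) = 1572/(((((25 - 7)*13)*(-4))*(-15))) = 1572/((((18*13)*(-4))*(-15))) = 1572/(((234*(-4))*(-15))) = 1572/((-936*(-15))) = 1572/14040 = 1572*(1/14040) = 131/1170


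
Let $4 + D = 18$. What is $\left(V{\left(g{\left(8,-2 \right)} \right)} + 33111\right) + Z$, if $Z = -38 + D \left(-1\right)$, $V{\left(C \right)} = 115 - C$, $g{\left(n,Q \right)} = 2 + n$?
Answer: $33164$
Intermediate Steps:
$D = 14$ ($D = -4 + 18 = 14$)
$Z = -52$ ($Z = -38 + 14 \left(-1\right) = -38 - 14 = -52$)
$\left(V{\left(g{\left(8,-2 \right)} \right)} + 33111\right) + Z = \left(\left(115 - \left(2 + 8\right)\right) + 33111\right) - 52 = \left(\left(115 - 10\right) + 33111\right) - 52 = \left(105 + 33111\right) - 52 = 33216 - 52 = 33164$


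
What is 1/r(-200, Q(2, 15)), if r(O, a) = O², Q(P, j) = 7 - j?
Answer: 1/40000 ≈ 2.5000e-5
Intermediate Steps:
1/r(-200, Q(2, 15)) = 1/((-200)²) = 1/40000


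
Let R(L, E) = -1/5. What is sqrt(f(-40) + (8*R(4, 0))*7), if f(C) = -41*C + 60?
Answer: 2*sqrt(10555)/5 ≈ 41.095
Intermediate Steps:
R(L, E) = -1/5 (R(L, E) = -1*1/5 = -1/5)
f(C) = 60 - 41*C
sqrt(f(-40) + (8*R(4, 0))*7) = sqrt((60 - 41*(-40)) + (8*(-1/5))*7) = sqrt((60 + 1640) - 8/5*7) = sqrt(1700 - 56/5) = sqrt(8444/5) = 2*sqrt(10555)/5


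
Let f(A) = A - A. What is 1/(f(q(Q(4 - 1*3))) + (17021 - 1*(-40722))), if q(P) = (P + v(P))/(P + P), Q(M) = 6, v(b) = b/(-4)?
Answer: 1/57743 ≈ 1.7318e-5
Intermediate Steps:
v(b) = -b/4 (v(b) = b*(-¼) = -b/4)
q(P) = 3/8 (q(P) = (P - P/4)/(P + P) = (3*P/4)/((2*P)) = (3*P/4)*(1/(2*P)) = 3/8)
f(A) = 0
1/(f(q(Q(4 - 1*3))) + (17021 - 1*(-40722))) = 1/(0 + (17021 - 1*(-40722))) = 1/(0 + (17021 + 40722)) = 1/(0 + 57743) = 1/57743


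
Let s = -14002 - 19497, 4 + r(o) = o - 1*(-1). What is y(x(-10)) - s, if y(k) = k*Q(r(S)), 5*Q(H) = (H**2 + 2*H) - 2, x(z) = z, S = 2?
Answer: 33505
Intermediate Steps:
r(o) = -3 + o (r(o) = -4 + (o - 1*(-1)) = -4 + (o + 1) = -4 + (1 + o) = -3 + o)
s = -33499
Q(H) = -2/5 + H**2/5 + 2*H/5 (Q(H) = ((H**2 + 2*H) - 2)/5 = (-2 + H**2 + 2*H)/5 = -2/5 + H**2/5 + 2*H/5)
y(k) = -3*k/5 (y(k) = k*(-2/5 + (-3 + 2)**2/5 + 2*(-3 + 2)/5) = k*(-2/5 + (1/5)*(-1)**2 + (2/5)*(-1)) = k*(-2/5 + (1/5)*1 - 2/5) = k*(-2/5 + 1/5 - 2/5) = k*(-3/5) = -3*k/5)
y(x(-10)) - s = -3/5*(-10) - 1*(-33499) = 6 + 33499 = 33505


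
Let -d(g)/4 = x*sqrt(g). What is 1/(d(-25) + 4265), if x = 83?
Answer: 853/4189165 + 332*I/4189165 ≈ 0.00020362 + 7.9252e-5*I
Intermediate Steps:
d(g) = -332*sqrt(g)
1/(d(-25) + 4265) = 1/(-1660*I + 4265) = 1/(4265 - 1660*I) = (4265 + 1660*I)/20945825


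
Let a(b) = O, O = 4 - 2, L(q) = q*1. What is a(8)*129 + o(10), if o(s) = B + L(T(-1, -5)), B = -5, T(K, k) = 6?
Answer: 259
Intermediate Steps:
L(q) = q
O = 2
o(s) = 1 (o(s) = -5 + 6 = 1)
a(b) = 2
a(8)*129 + o(10) = 2*129 + 1 = 258 + 1 = 259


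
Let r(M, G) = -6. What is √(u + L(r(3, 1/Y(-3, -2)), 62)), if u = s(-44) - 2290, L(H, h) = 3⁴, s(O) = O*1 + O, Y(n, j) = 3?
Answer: I*√2297 ≈ 47.927*I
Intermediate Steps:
s(O) = 2*O (s(O) = O + O = 2*O)
L(H, h) = 81
u = -2378 (u = 2*(-44) - 2290 = -88 - 2290 = -2378)
√(u + L(r(3, 1/Y(-3, -2)), 62)) = √(-2378 + 81) = √(-2297) = I*√2297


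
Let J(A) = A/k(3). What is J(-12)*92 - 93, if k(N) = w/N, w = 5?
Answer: -3777/5 ≈ -755.40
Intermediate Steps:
k(N) = 5/N
J(A) = 3*A/5 (J(A) = A/((5/3)) = A/((5*(⅓))) = A/(5/3) = A*(⅗) = 3*A/5)
J(-12)*92 - 93 = ((⅗)*(-12))*92 - 93 = -36/5*92 - 93 = -3312/5 - 93 = -3777/5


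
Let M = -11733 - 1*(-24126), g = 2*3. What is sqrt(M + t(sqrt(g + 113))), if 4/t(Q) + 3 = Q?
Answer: sqrt(-37175 + 12393*sqrt(119))/sqrt(-3 + sqrt(119)) ≈ 111.33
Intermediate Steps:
g = 6
t(Q) = 4/(-3 + Q)
M = 12393 (M = -11733 + 24126 = 12393)
sqrt(M + t(sqrt(g + 113))) = sqrt(12393 + 4/(-3 + sqrt(6 + 113))) = sqrt(12393 + 4/(-3 + sqrt(119)))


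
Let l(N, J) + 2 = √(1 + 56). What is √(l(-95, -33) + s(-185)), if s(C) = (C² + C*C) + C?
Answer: √(68263 + √57) ≈ 261.29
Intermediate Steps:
l(N, J) = -2 + √57 (l(N, J) = -2 + √(1 + 56) = -2 + √57)
s(C) = C + 2*C² (s(C) = (C² + C²) + C = 2*C² + C = C + 2*C²)
√(l(-95, -33) + s(-185)) = √((-2 + √57) - 185*(1 + 2*(-185))) = √((-2 + √57) - 185*(1 - 370)) = √((-2 + √57) - 185*(-369)) = √((-2 + √57) + 68265) = √(68263 + √57)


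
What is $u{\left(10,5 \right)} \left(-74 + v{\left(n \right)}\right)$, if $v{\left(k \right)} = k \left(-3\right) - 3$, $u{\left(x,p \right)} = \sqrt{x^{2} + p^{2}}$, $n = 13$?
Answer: $- 580 \sqrt{5} \approx -1296.9$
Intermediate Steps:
$u{\left(x,p \right)} = \sqrt{p^{2} + x^{2}}$
$v{\left(k \right)} = -3 - 3 k$ ($v{\left(k \right)} = - 3 k - 3 = -3 - 3 k$)
$u{\left(10,5 \right)} \left(-74 + v{\left(n \right)}\right) = \sqrt{5^{2} + 10^{2}} \left(-74 - 42\right) = \sqrt{25 + 100} \left(-74 - 42\right) = \sqrt{125} \left(-74 - 42\right) = 5 \sqrt{5} \left(-116\right) = - 580 \sqrt{5}$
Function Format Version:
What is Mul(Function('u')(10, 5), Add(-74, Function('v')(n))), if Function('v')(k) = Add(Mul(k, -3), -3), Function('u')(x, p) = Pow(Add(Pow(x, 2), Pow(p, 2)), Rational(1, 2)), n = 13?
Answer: Mul(-580, Pow(5, Rational(1, 2))) ≈ -1296.9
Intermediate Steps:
Function('u')(x, p) = Pow(Add(Pow(p, 2), Pow(x, 2)), Rational(1, 2))
Function('v')(k) = Add(-3, Mul(-3, k)) (Function('v')(k) = Add(Mul(-3, k), -3) = Add(-3, Mul(-3, k)))
Mul(Function('u')(10, 5), Add(-74, Function('v')(n))) = Mul(Pow(Add(Pow(5, 2), Pow(10, 2)), Rational(1, 2)), Add(-74, Add(-3, Mul(-3, 13)))) = Mul(Pow(Add(25, 100), Rational(1, 2)), Add(-74, Add(-3, -39))) = Mul(Pow(125, Rational(1, 2)), Add(-74, -42)) = Mul(Mul(5, Pow(5, Rational(1, 2))), -116) = Mul(-580, Pow(5, Rational(1, 2)))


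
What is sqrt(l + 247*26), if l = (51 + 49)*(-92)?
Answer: I*sqrt(2778) ≈ 52.707*I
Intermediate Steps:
l = -9200 (l = 100*(-92) = -9200)
sqrt(l + 247*26) = sqrt(-9200 + 247*26) = sqrt(-9200 + 6422) = sqrt(-2778) = I*sqrt(2778)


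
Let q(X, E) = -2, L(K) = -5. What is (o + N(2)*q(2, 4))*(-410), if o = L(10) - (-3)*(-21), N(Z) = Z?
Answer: 29520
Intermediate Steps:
o = -68 (o = -5 - (-3)*(-21) = -5 - 1*63 = -5 - 63 = -68)
(o + N(2)*q(2, 4))*(-410) = (-68 + 2*(-2))*(-410) = (-68 - 4)*(-410) = -72*(-410) = 29520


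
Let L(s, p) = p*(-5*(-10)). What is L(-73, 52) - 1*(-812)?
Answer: 3412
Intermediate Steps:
L(s, p) = 50*p (L(s, p) = p*50 = 50*p)
L(-73, 52) - 1*(-812) = 50*52 - 1*(-812) = 2600 + 812 = 3412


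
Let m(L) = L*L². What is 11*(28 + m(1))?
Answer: 319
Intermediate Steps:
m(L) = L³
11*(28 + m(1)) = 11*(28 + 1³) = 11*(28 + 1) = 11*29 = 319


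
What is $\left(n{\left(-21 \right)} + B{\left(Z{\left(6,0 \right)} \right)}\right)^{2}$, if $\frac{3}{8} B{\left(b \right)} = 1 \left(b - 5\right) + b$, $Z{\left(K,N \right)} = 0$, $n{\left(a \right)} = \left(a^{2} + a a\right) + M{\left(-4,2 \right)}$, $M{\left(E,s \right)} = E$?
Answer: $\frac{6728836}{9} \approx 7.4765 \cdot 10^{5}$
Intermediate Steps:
$n{\left(a \right)} = -4 + 2 a^{2}$ ($n{\left(a \right)} = \left(a^{2} + a a\right) - 4 = \left(a^{2} + a^{2}\right) - 4 = 2 a^{2} - 4 = -4 + 2 a^{2}$)
$B{\left(b \right)} = - \frac{40}{3} + \frac{16 b}{3}$ ($B{\left(b \right)} = \frac{8 \left(1 \left(b - 5\right) + b\right)}{3} = \frac{8 \left(1 \left(-5 + b\right) + b\right)}{3} = \frac{8 \left(\left(-5 + b\right) + b\right)}{3} = \frac{8 \left(-5 + 2 b\right)}{3} = - \frac{40}{3} + \frac{16 b}{3}$)
$\left(n{\left(-21 \right)} + B{\left(Z{\left(6,0 \right)} \right)}\right)^{2} = \left(\left(-4 + 2 \left(-21\right)^{2}\right) + \left(- \frac{40}{3} + \frac{16}{3} \cdot 0\right)\right)^{2} = \left(\left(-4 + 2 \cdot 441\right) + \left(- \frac{40}{3} + 0\right)\right)^{2} = \left(\left(-4 + 882\right) - \frac{40}{3}\right)^{2} = \left(878 - \frac{40}{3}\right)^{2} = \left(\frac{2594}{3}\right)^{2} = \frac{6728836}{9}$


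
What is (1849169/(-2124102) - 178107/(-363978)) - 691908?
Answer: -14859239843276606/21475733271 ≈ -6.9191e+5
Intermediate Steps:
(1849169/(-2124102) - 178107/(-363978)) - 691908 = (1849169*(-1/2124102) - 178107*(-1/363978)) - 691908 = (-1849169/2124102 + 59369/121326) - 691908 = -8187205538/21475733271 - 691908 = -14859239843276606/21475733271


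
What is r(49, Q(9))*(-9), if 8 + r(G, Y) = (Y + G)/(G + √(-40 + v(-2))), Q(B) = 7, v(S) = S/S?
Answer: 18873/305 + 63*I*√39/305 ≈ 61.879 + 1.29*I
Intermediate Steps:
v(S) = 1
r(G, Y) = -8 + (G + Y)/(G + I*√39) (r(G, Y) = -8 + (Y + G)/(G + √(-40 + 1)) = -8 + (G + Y)/(G + √(-39)) = -8 + (G + Y)/(G + I*√39))
r(49, Q(9))*(-9) = ((7 - 7*49 - 8*I*√39)/(49 + I*√39))*(-9) = ((7 - 343 - 8*I*√39)/(49 + I*√39))*(-9) = ((-336 - 8*I*√39)/(49 + I*√39))*(-9) = -9*(-336 - 8*I*√39)/(49 + I*√39)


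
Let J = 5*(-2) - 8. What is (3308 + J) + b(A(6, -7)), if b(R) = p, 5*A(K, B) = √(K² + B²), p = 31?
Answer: 3321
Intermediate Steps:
A(K, B) = √(B² + K²)/5 (A(K, B) = √(K² + B²)/5 = √(B² + K²)/5)
b(R) = 31
J = -18 (J = -10 - 8 = -18)
(3308 + J) + b(A(6, -7)) = (3308 - 18) + 31 = 3290 + 31 = 3321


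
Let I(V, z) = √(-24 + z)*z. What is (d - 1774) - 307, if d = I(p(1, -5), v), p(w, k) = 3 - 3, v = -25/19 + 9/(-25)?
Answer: -2081 - 1592*I*√57931/45125 ≈ -2081.0 - 8.4914*I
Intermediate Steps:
v = -796/475 (v = -25*1/19 + 9*(-1/25) = -25/19 - 9/25 = -796/475 ≈ -1.6758)
p(w, k) = 0
I(V, z) = z*√(-24 + z)
d = -1592*I*√57931/45125 (d = -796*√(-24 - 796/475)/475 = -1592*I*√57931/45125 ≈ -8.4914*I)
(d - 1774) - 307 = (-1592*I*√57931/45125 - 1774) - 307 = (-1774 - 1592*I*√57931/45125) - 307 = -2081 - 1592*I*√57931/45125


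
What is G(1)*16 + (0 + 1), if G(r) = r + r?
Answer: 33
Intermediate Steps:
G(r) = 2*r
G(1)*16 + (0 + 1) = (2*1)*16 + (0 + 1) = 2*16 + 1 = 32 + 1 = 33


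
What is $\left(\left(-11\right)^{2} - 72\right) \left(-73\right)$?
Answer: $-3577$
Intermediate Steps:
$\left(\left(-11\right)^{2} - 72\right) \left(-73\right) = \left(121 - 72\right) \left(-73\right) = 49 \left(-73\right) = -3577$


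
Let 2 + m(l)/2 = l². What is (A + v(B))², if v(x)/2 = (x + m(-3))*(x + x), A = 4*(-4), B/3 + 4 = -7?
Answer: 6210064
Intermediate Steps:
B = -33 (B = -12 + 3*(-7) = -12 - 21 = -33)
m(l) = -4 + 2*l²
A = -16
v(x) = 4*x*(14 + x) (v(x) = 2*((x + (-4 + 2*(-3)²))*(x + x)) = 2*((x + (-4 + 2*9))*(2*x)) = 2*((x + (-4 + 18))*(2*x)) = 2*((x + 14)*(2*x)) = 2*((14 + x)*(2*x)) = 2*(2*x*(14 + x)) = 4*x*(14 + x))
(A + v(B))² = (-16 + 4*(-33)*(14 - 33))² = (-16 + 4*(-33)*(-19))² = (-16 + 2508)² = 2492² = 6210064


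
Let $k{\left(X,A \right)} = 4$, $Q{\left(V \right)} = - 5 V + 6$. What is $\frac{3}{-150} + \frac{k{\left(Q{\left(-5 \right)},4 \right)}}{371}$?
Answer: $- \frac{171}{18550} \approx -0.0092183$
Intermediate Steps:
$Q{\left(V \right)} = 6 - 5 V$
$\frac{3}{-150} + \frac{k{\left(Q{\left(-5 \right)},4 \right)}}{371} = \frac{3}{-150} + \frac{4}{371} = 3 \left(- \frac{1}{150}\right) + 4 \cdot \frac{1}{371} = - \frac{1}{50} + \frac{4}{371} = - \frac{171}{18550}$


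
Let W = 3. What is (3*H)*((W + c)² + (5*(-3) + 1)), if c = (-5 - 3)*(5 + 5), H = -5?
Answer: -88725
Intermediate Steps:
c = -80 (c = -8*10 = -80)
(3*H)*((W + c)² + (5*(-3) + 1)) = (3*(-5))*((3 - 80)² + (5*(-3) + 1)) = -15*((-77)² + (-15 + 1)) = -15*(5929 - 14) = -15*5915 = -88725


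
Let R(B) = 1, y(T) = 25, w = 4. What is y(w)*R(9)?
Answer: 25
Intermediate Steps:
y(w)*R(9) = 25*1 = 25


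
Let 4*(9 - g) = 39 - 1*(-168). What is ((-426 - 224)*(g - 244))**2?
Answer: 138961200625/4 ≈ 3.4740e+10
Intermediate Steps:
g = -171/4 (g = 9 - (39 - 1*(-168))/4 = 9 - (39 + 168)/4 = 9 - 1/4*207 = 9 - 207/4 = -171/4 ≈ -42.750)
((-426 - 224)*(g - 244))**2 = ((-426 - 224)*(-171/4 - 244))**2 = (-650*(-1147/4))**2 = (372775/2)**2 = 138961200625/4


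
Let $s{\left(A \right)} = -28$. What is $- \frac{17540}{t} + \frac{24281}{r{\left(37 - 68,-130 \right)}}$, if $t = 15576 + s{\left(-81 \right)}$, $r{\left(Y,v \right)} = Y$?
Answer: $- \frac{94516182}{120497} \approx -784.39$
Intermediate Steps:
$t = 15548$ ($t = 15576 - 28 = 15548$)
$- \frac{17540}{t} + \frac{24281}{r{\left(37 - 68,-130 \right)}} = - \frac{17540}{15548} + \frac{24281}{37 - 68} = \left(-17540\right) \frac{1}{15548} + \frac{24281}{-31} = - \frac{4385}{3887} + 24281 \left(- \frac{1}{31}\right) = - \frac{4385}{3887} - \frac{24281}{31} = - \frac{94516182}{120497}$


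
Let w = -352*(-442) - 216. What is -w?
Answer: -155368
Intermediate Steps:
w = 155368 (w = 155584 - 216 = 155368)
-w = -1*155368 = -155368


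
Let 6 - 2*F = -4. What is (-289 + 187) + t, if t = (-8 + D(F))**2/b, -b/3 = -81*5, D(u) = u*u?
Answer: -123641/1215 ≈ -101.76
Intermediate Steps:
F = 5 (F = 3 - 1/2*(-4) = 3 + 2 = 5)
D(u) = u**2
b = 1215 (b = -(-243)*5 = -3*(-405) = 1215)
t = 289/1215 (t = (-8 + 5**2)**2/1215 = (-8 + 25)**2*(1/1215) = 17**2*(1/1215) = 289*(1/1215) = 289/1215 ≈ 0.23786)
(-289 + 187) + t = (-289 + 187) + 289/1215 = -102 + 289/1215 = -123641/1215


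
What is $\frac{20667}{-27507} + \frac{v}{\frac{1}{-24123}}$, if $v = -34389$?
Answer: $\frac{7606289244254}{9169} \approx 8.2957 \cdot 10^{8}$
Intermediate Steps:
$\frac{20667}{-27507} + \frac{v}{\frac{1}{-24123}} = \frac{20667}{-27507} - \frac{34389}{\frac{1}{-24123}} = 20667 \left(- \frac{1}{27507}\right) - \frac{34389}{- \frac{1}{24123}} = - \frac{6889}{9169} - -829565847 = - \frac{6889}{9169} + 829565847 = \frac{7606289244254}{9169}$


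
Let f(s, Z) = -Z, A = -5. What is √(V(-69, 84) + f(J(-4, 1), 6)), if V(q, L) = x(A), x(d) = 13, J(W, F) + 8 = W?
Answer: √7 ≈ 2.6458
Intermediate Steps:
J(W, F) = -8 + W
V(q, L) = 13
√(V(-69, 84) + f(J(-4, 1), 6)) = √(13 - 1*6) = √(13 - 6) = √7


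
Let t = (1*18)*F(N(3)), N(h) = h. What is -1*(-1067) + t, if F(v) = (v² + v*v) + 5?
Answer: 1481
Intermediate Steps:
F(v) = 5 + 2*v² (F(v) = (v² + v²) + 5 = 2*v² + 5 = 5 + 2*v²)
t = 414 (t = (1*18)*(5 + 2*3²) = 18*(5 + 2*9) = 18*(5 + 18) = 18*23 = 414)
-1*(-1067) + t = -1*(-1067) + 414 = 1067 + 414 = 1481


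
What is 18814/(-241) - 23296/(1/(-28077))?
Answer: 157633693058/241 ≈ 6.5408e+8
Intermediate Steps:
18814/(-241) - 23296/(1/(-28077)) = 18814*(-1/241) - 23296/(-1/28077) = -18814/241 - 23296*(-28077) = -18814/241 + 654081792 = 157633693058/241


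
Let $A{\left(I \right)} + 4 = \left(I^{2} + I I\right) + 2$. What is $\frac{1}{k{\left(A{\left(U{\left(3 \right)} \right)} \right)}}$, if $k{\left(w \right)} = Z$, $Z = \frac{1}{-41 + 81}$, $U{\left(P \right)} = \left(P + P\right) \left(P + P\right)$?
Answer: $40$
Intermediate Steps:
$U{\left(P \right)} = 4 P^{2}$ ($U{\left(P \right)} = 2 P 2 P = 4 P^{2}$)
$Z = \frac{1}{40} \approx 0.025$
$A{\left(I \right)} = -2 + 2 I^{2}$ ($A{\left(I \right)} = -4 + \left(\left(I^{2} + I I\right) + 2\right) = -4 + \left(\left(I^{2} + I^{2}\right) + 2\right) = -4 + \left(2 I^{2} + 2\right) = -4 + \left(2 + 2 I^{2}\right) = -2 + 2 I^{2}$)
$k{\left(w \right)} = \frac{1}{40}$
$\frac{1}{k{\left(A{\left(U{\left(3 \right)} \right)} \right)}} = \frac{1}{\frac{1}{40}} = 40$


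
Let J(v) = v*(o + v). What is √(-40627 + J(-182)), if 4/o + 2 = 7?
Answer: I*√191215/5 ≈ 87.456*I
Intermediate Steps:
o = ⅘ (o = 4/(-2 + 7) = 4/5 = 4*(⅕) = ⅘ ≈ 0.80000)
J(v) = v*(⅘ + v)
√(-40627 + J(-182)) = √(-40627 + (⅕)*(-182)*(4 + 5*(-182))) = √(-40627 + (⅕)*(-182)*(4 - 910)) = √(-40627 + (⅕)*(-182)*(-906)) = √(-40627 + 164892/5) = √(-38243/5) = I*√191215/5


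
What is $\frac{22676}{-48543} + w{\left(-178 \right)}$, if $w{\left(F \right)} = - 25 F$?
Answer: $\frac{215993674}{48543} \approx 4449.5$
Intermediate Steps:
$\frac{22676}{-48543} + w{\left(-178 \right)} = \frac{22676}{-48543} - -4450 = 22676 \left(- \frac{1}{48543}\right) + 4450 = - \frac{22676}{48543} + 4450 = \frac{215993674}{48543}$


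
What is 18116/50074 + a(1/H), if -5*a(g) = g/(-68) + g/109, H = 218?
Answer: 73181333157/202275925960 ≈ 0.36179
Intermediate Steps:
a(g) = 41*g/37060 (a(g) = -(g/(-68) + g/109)/5 = -(g*(-1/68) + g*(1/109))/5 = -(-g/68 + g/109)/5 = -(-41)*g/37060 = 41*g/37060)
18116/50074 + a(1/H) = 18116/50074 + (41/37060)/218 = 18116*(1/50074) + (41/37060)*(1/218) = 9058/25037 + 41/8079080 = 73181333157/202275925960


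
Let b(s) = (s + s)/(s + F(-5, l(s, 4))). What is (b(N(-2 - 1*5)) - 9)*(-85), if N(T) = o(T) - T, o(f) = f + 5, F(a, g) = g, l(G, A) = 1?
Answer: 1870/3 ≈ 623.33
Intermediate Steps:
o(f) = 5 + f
N(T) = 5 (N(T) = (5 + T) - T = 5)
b(s) = 2*s/(1 + s) (b(s) = (s + s)/(s + 1) = (2*s)/(1 + s) = 2*s/(1 + s))
(b(N(-2 - 1*5)) - 9)*(-85) = (2*5/(1 + 5) - 9)*(-85) = (2*5/6 - 9)*(-85) = (2*5*(⅙) - 9)*(-85) = (5/3 - 9)*(-85) = -22/3*(-85) = 1870/3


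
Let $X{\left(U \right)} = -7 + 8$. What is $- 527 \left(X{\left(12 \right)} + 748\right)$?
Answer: $-394723$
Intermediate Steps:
$X{\left(U \right)} = 1$
$- 527 \left(X{\left(12 \right)} + 748\right) = - 527 \left(1 + 748\right) = \left(-527\right) 749 = -394723$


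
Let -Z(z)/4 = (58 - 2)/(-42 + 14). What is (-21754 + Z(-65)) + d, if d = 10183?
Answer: -11563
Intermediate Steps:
Z(z) = 8 (Z(z) = -4*(58 - 2)/(-42 + 14) = -224/(-28) = -224*(-1)/28 = -4*(-2) = 8)
(-21754 + Z(-65)) + d = (-21754 + 8) + 10183 = -21746 + 10183 = -11563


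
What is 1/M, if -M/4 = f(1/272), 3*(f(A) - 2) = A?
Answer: -204/1633 ≈ -0.12492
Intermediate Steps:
f(A) = 2 + A/3
M = -1633/204 (M = -4*(2 + (⅓)/272) = -4*(2 + (⅓)*(1/272)) = -4*(2 + 1/816) = -4*1633/816 = -1633/204 ≈ -8.0049)
1/M = 1/(-1633/204) = -204/1633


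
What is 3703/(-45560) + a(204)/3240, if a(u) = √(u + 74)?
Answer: -3703/45560 + √278/3240 ≈ -0.076131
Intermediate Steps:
a(u) = √(74 + u)
3703/(-45560) + a(204)/3240 = 3703/(-45560) + √(74 + 204)/3240 = 3703*(-1/45560) + √278*(1/3240) = -3703/45560 + √278/3240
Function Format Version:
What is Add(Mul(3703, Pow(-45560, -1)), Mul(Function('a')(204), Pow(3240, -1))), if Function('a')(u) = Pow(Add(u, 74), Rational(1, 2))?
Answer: Add(Rational(-3703, 45560), Mul(Rational(1, 3240), Pow(278, Rational(1, 2)))) ≈ -0.076131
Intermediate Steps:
Function('a')(u) = Pow(Add(74, u), Rational(1, 2))
Add(Mul(3703, Pow(-45560, -1)), Mul(Function('a')(204), Pow(3240, -1))) = Add(Mul(3703, Pow(-45560, -1)), Mul(Pow(Add(74, 204), Rational(1, 2)), Pow(3240, -1))) = Add(Mul(3703, Rational(-1, 45560)), Mul(Pow(278, Rational(1, 2)), Rational(1, 3240))) = Add(Rational(-3703, 45560), Mul(Rational(1, 3240), Pow(278, Rational(1, 2))))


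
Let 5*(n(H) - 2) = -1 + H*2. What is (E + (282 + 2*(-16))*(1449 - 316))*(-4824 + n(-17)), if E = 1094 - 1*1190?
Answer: -1367350666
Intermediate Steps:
n(H) = 9/5 + 2*H/5 (n(H) = 2 + (-1 + H*2)/5 = 2 + (-1 + 2*H)/5 = 2 + (-⅕ + 2*H/5) = 9/5 + 2*H/5)
E = -96 (E = 1094 - 1190 = -96)
(E + (282 + 2*(-16))*(1449 - 316))*(-4824 + n(-17)) = (-96 + (282 + 2*(-16))*(1449 - 316))*(-4824 + (9/5 + (⅖)*(-17))) = (-96 + (282 - 32)*1133)*(-4824 + (9/5 - 34/5)) = (-96 + 250*1133)*(-4824 - 5) = (-96 + 283250)*(-4829) = 283154*(-4829) = -1367350666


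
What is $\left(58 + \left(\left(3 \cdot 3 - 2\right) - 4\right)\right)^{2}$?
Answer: $3721$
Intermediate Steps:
$\left(58 + \left(\left(3 \cdot 3 - 2\right) - 4\right)\right)^{2} = \left(58 + \left(\left(9 - 2\right) - 4\right)\right)^{2} = \left(58 + \left(7 - 4\right)\right)^{2} = \left(58 + 3\right)^{2} = 61^{2} = 3721$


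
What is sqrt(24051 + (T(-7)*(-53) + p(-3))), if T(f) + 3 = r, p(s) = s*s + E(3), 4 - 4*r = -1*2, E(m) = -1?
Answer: sqrt(96554)/2 ≈ 155.37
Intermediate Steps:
r = 3/2 (r = 1 - (-1)*2/4 = 1 - 1/4*(-2) = 1 + 1/2 = 3/2 ≈ 1.5000)
p(s) = -1 + s**2 (p(s) = s*s - 1 = s**2 - 1 = -1 + s**2)
T(f) = -3/2 (T(f) = -3 + 3/2 = -3/2)
sqrt(24051 + (T(-7)*(-53) + p(-3))) = sqrt(24051 + (-3/2*(-53) + (-1 + (-3)**2))) = sqrt(24051 + (159/2 + (-1 + 9))) = sqrt(24051 + (159/2 + 8)) = sqrt(24051 + 175/2) = sqrt(48277/2) = sqrt(96554)/2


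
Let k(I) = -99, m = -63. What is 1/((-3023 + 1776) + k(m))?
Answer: -1/1346 ≈ -0.00074294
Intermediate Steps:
1/((-3023 + 1776) + k(m)) = 1/((-3023 + 1776) - 99) = 1/(-1247 - 99) = 1/(-1346) = -1/1346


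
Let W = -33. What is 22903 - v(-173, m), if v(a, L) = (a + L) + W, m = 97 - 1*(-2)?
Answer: 23010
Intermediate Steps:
m = 99 (m = 97 + 2 = 99)
v(a, L) = -33 + L + a (v(a, L) = (a + L) - 33 = (L + a) - 33 = -33 + L + a)
22903 - v(-173, m) = 22903 - (-33 + 99 - 173) = 22903 - 1*(-107) = 22903 + 107 = 23010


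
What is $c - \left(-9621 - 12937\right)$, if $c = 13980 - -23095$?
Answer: $59633$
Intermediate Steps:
$c = 37075$ ($c = 13980 + 23095 = 37075$)
$c - \left(-9621 - 12937\right) = 37075 - \left(-9621 - 12937\right) = 37075 - -22558 = 37075 + 22558 = 59633$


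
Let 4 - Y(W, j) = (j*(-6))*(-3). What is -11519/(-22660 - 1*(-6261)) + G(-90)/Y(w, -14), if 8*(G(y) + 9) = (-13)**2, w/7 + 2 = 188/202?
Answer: 25181615/33585152 ≈ 0.74978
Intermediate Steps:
w = -756/101 (w = -14 + 7*(188/202) = -14 + 7*(188*(1/202)) = -14 + 7*(94/101) = -14 + 658/101 = -756/101 ≈ -7.4851)
G(y) = 97/8 (G(y) = -9 + (1/8)*(-13)**2 = -9 + (1/8)*169 = -9 + 169/8 = 97/8)
Y(W, j) = 4 - 18*j (Y(W, j) = 4 - j*(-6)*(-3) = 4 - (-6*j)*(-3) = 4 - 18*j)
-11519/(-22660 - 1*(-6261)) + G(-90)/Y(w, -14) = -11519/(-22660 - 1*(-6261)) + 97/(8*(4 - 18*(-14))) = -11519/(-22660 + 6261) + 97/(8*(4 + 252)) = -11519/(-16399) + (97/8)/256 = -11519*(-1/16399) + (97/8)*(1/256) = 11519/16399 + 97/2048 = 25181615/33585152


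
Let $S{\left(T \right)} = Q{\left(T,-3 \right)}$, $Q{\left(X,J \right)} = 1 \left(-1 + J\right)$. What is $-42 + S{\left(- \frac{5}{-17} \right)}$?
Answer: $-46$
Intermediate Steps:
$Q{\left(X,J \right)} = -1 + J$
$S{\left(T \right)} = -4$ ($S{\left(T \right)} = -1 - 3 = -4$)
$-42 + S{\left(- \frac{5}{-17} \right)} = -42 - 4 = -46$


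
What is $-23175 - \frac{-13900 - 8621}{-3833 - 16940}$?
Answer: $- \frac{481436796}{20773} \approx -23176.0$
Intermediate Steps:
$-23175 - \frac{-13900 - 8621}{-3833 - 16940} = -23175 - - \frac{22521}{-20773} = -23175 - \left(-22521\right) \left(- \frac{1}{20773}\right) = -23175 - \frac{22521}{20773} = - \frac{481436796}{20773}$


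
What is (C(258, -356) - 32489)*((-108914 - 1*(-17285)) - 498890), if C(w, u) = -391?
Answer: 19416264720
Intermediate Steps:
(C(258, -356) - 32489)*((-108914 - 1*(-17285)) - 498890) = (-391 - 32489)*((-108914 - 1*(-17285)) - 498890) = -32880*((-108914 + 17285) - 498890) = -32880*(-91629 - 498890) = -32880*(-590519) = 19416264720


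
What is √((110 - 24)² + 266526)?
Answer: √273922 ≈ 523.38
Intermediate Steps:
√((110 - 24)² + 266526) = √(86² + 266526) = √(7396 + 266526) = √273922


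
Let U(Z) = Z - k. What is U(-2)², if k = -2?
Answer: 0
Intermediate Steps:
U(Z) = 2 + Z (U(Z) = Z - 1*(-2) = Z + 2 = 2 + Z)
U(-2)² = (2 - 2)² = 0² = 0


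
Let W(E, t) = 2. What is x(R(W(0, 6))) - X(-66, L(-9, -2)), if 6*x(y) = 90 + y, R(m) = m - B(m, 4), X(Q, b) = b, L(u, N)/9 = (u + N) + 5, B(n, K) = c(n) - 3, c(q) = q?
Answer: 139/2 ≈ 69.500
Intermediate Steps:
B(n, K) = -3 + n (B(n, K) = n - 3 = -3 + n)
L(u, N) = 45 + 9*N + 9*u (L(u, N) = 9*((u + N) + 5) = 9*((N + u) + 5) = 9*(5 + N + u) = 45 + 9*N + 9*u)
R(m) = 3 (R(m) = m - (-3 + m) = m + (3 - m) = 3)
x(y) = 15 + y/6 (x(y) = (90 + y)/6 = 15 + y/6)
x(R(W(0, 6))) - X(-66, L(-9, -2)) = (15 + (⅙)*3) - (45 + 9*(-2) + 9*(-9)) = (15 + ½) - (45 - 18 - 81) = 31/2 - 1*(-54) = 31/2 + 54 = 139/2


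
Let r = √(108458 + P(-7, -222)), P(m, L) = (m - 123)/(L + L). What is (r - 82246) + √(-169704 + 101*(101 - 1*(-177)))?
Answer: -82246 + √5345258502/222 + I*√141626 ≈ -81917.0 + 376.33*I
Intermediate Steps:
P(m, L) = (-123 + m)/(2*L) (P(m, L) = (-123 + m)/((2*L)) = (-123 + m)*(1/(2*L)) = (-123 + m)/(2*L))
r = √5345258502/222 (r = √(108458 + (½)*(-123 - 7)/(-222)) = √(108458 + (½)*(-1/222)*(-130)) = √(108458 + 65/222) = √(24077741/222) = √5345258502/222 ≈ 329.33)
(r - 82246) + √(-169704 + 101*(101 - 1*(-177))) = (√5345258502/222 - 82246) + √(-169704 + 101*(101 - 1*(-177))) = (-82246 + √5345258502/222) + √(-169704 + 101*(101 + 177)) = (-82246 + √5345258502/222) + √(-169704 + 101*278) = (-82246 + √5345258502/222) + √(-169704 + 28078) = (-82246 + √5345258502/222) + √(-141626) = (-82246 + √5345258502/222) + I*√141626 = -82246 + √5345258502/222 + I*√141626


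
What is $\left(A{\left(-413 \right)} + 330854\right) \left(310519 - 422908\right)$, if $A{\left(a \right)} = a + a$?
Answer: $-37091516892$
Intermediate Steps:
$A{\left(a \right)} = 2 a$
$\left(A{\left(-413 \right)} + 330854\right) \left(310519 - 422908\right) = \left(2 \left(-413\right) + 330854\right) \left(310519 - 422908\right) = \left(-826 + 330854\right) \left(-112389\right) = 330028 \left(-112389\right) = -37091516892$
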